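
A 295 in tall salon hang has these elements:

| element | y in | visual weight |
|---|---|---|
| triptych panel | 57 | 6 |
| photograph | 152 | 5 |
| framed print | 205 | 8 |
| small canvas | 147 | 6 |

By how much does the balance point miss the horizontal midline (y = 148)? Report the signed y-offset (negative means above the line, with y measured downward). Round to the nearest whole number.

≈ -3 in

Weights sum to 6 + 5 + 8 + 6 = 25.
Σw·y = 6·57 + 5·152 + 8·205 + 6·147 = 3624, so ȳ = 3624/25 ≈ 144.96.
Offset from y = 148: 144.96 − 148 ≈ -3.04.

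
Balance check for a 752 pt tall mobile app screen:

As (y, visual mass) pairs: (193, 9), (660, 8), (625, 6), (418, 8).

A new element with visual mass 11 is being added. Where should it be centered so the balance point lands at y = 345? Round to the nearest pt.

New total weight: (9 + 8 + 6 + 8) + 11 = 42.
Along y: (14111 + 11·y) / 42 = 345 (existing moment 9·193 + 8·660 + 6·625 + 8·418 = 14111) ⇒ y = (14490 − 14111) / 11 ≈ 34.45.

y ≈ 34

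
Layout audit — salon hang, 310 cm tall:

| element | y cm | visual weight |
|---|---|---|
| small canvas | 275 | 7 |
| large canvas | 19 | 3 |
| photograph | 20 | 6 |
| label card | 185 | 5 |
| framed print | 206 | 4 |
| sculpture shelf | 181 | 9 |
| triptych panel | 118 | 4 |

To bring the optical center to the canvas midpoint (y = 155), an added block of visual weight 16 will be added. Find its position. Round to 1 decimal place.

With the added block, Σw becomes 7 + 3 + 6 + 5 + 4 + 9 + 4 + 16 = 54.
y: target moment 54×155 = 8370; current 7·275 + 3·19 + 6·20 + 5·185 + 4·206 + 9·181 + 4·118 = 5952; the added block supplies 2418, so y = 2418/16 ≈ 151.12.

y ≈ 151.1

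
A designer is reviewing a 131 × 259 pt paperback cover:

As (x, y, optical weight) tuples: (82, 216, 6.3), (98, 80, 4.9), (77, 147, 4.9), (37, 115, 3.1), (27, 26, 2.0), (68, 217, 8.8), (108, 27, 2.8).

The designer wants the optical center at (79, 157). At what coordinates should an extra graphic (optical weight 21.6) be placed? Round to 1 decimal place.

After adding the extra graphic, total weight = 6.3 + 4.9 + 4.9 + 3.1 + 2.0 + 8.8 + 2.8 + 21.6 = 54.4.
Along x: (2443.6 + 21.6·x) / 54.4 = 79 (existing moment 6.3·82 + 4.9·98 + 4.9·77 + 3.1·37 + 2.0·27 + 8.8·68 + 2.8·108 = 2443.6) ⇒ x = (4297.6 − 2443.6) / 21.6 ≈ 85.83.
Along y: (4866.8 + 21.6·y) / 54.4 = 157 (existing moment 6.3·216 + 4.9·80 + 4.9·147 + 3.1·115 + 2.0·26 + 8.8·217 + 2.8·27 = 4866.8) ⇒ y = (8540.8 − 4866.8) / 21.6 ≈ 170.09.

(85.8, 170.1)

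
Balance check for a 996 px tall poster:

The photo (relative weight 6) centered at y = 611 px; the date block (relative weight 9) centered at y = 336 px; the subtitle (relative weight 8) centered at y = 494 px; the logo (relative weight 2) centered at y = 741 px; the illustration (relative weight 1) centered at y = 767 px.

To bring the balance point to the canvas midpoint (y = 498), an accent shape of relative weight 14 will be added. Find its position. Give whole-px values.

With the accent shape, Σw becomes 6 + 9 + 8 + 2 + 1 + 14 = 40.
y: target moment 40×498 = 19920; current 6·611 + 9·336 + 8·494 + 2·741 + 1·767 = 12891; the accent shape supplies 7029, so y = 7029/14 ≈ 502.07.

y ≈ 502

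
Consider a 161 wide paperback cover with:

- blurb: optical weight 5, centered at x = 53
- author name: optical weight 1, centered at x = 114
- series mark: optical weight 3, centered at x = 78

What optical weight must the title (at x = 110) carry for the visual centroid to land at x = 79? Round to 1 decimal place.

Known weights sum to 5 + 1 + 3 = 9; their moment is 5·53 + 1·114 + 3·78 = 613.
Balance at x = 79 requires (613 + w·110) / (9 + w) = 79.
Rearranging, w·(110 − 79) = 79·9 − 613 = 98, so w ≈ 98/31 = 3.16.

w ≈ 3.2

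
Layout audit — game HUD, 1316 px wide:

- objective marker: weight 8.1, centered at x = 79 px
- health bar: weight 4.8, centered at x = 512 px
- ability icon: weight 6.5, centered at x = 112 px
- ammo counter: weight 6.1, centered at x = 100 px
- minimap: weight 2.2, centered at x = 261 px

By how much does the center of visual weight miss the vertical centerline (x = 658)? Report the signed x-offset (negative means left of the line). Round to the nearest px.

≈ -477 px

Weights sum to 8.1 + 4.8 + 6.5 + 6.1 + 2.2 = 27.7.
x-moment: 8.1·79 + 4.8·512 + 6.5·112 + 6.1·100 + 2.2·261 = 5009.7; centroid 5009.7/27.7 ≈ 180.86.
Against x = 658, that's 180.86 − 658 = -477.14.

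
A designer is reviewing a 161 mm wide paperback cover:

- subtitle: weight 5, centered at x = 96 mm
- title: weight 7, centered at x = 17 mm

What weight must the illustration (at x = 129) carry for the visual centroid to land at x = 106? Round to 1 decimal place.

Existing Σw = 12 (5 + 7); existing moment 5·96 + 7·17 = 599.
Balance at x = 106 requires (599 + w·129) / (12 + w) = 106.
So w = (106·12 − 599)/(129 − 106) = 673/23 ≈ 29.26.

w ≈ 29.3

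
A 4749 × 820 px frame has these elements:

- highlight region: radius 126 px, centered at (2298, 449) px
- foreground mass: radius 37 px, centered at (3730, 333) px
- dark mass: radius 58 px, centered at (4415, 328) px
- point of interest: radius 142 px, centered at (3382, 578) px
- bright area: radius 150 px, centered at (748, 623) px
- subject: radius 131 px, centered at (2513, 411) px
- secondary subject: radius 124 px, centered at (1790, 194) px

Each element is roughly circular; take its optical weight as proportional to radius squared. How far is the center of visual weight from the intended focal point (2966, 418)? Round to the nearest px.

≈ 753 px

Weights ∝ r²: highlight region 126² = 15876, foreground mass 37² = 1369, dark mass 58² = 3364, point of interest 142² = 20164, bright area 150² = 22500, subject 131² = 17161, secondary subject 124² = 15376; Σw = 95810.
x: moment 212114759 / weight 95810 ≈ 2213.91
y: moment 44396000 / weight 95810 ≈ 463.38
Relative to (2966, 418): Δ = (-752.09, 45.38); |Δ| = √(-752.09² + 45.38²) ≈ 753.46.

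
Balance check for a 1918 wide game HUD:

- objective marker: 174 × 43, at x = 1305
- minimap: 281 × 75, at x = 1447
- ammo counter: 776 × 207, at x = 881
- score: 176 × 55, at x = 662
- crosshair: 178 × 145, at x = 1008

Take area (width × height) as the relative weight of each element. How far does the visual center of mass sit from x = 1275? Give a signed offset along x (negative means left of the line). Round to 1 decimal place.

≈ -321.6

Taking area as weight: objective marker 174·43 = 7482, minimap 281·75 = 21075, ammo counter 776·207 = 160632, score 176·55 = 9680, crosshair 178·145 = 25810. Sum 224679.
x-moment: 7482·1305 + 21075·1447 + 160632·881 + 9680·662 + 25810·1008 = 214200967; centroid 214200967/224679 ≈ 953.36.
Against x = 1275, that's 953.36 − 1275 = -321.64.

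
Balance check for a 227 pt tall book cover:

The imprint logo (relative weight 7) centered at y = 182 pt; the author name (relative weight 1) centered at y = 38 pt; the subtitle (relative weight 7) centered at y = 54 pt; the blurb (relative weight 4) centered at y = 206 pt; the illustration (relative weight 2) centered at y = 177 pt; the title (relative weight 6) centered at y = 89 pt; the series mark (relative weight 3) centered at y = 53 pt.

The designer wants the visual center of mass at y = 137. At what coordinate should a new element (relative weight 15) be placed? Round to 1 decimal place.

With the new element, Σw becomes 7 + 1 + 7 + 4 + 2 + 6 + 3 + 15 = 45.
Along y: (3561 + 15·y) / 45 = 137 (existing moment 7·182 + 1·38 + 7·54 + 4·206 + 2·177 + 6·89 + 3·53 = 3561) ⇒ y = (6165 − 3561) / 15 ≈ 173.60.

y ≈ 173.6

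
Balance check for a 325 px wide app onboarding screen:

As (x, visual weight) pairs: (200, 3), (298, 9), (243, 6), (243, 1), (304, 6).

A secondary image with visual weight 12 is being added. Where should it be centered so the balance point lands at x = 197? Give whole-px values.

With the secondary image, Σw becomes 3 + 9 + 6 + 1 + 6 + 12 = 37.
Along x: (6807 + 12·x) / 37 = 197 (existing moment 3·200 + 9·298 + 6·243 + 1·243 + 6·304 = 6807) ⇒ x = (7289 − 6807) / 12 ≈ 40.17.

x ≈ 40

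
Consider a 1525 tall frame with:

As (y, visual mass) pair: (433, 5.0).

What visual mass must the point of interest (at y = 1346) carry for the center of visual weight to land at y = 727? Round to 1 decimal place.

w ≈ 2.4

Known: weight 5.0 with moment 5.0·433 = 2165.0.
Balance at y = 727 requires (2165.0 + w·1346) / (5.0 + w) = 727.
Solving: w = (727·5.0 − 2165.0) / (1346 − 727) = 1470.0 / 619 ≈ 2.37.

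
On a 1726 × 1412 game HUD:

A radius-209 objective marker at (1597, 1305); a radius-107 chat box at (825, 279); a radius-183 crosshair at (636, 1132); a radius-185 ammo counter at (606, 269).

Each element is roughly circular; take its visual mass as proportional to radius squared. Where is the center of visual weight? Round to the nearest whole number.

Weights ∝ r²: objective marker 209² = 43681, chat box 107² = 11449, crosshair 183² = 33489, ammo counter 185² = 34225; Σw = 122844.
Σw·x = 43681·1597 + 11449·825 + 33489·636 + 34225·606 = 121243336, so x̄ = 121243336/122844 ≈ 986.97.
Σw·y = 43681·1305 + 11449·279 + 33489·1132 + 34225·269 = 107314049, so ȳ = 107314049/122844 ≈ 873.58.

(987, 874)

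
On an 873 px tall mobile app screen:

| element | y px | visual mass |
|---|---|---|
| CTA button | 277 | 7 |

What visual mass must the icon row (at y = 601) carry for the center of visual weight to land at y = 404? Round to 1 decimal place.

Known: weight 7 with moment 7·277 = 1939.
For the centroid to hit 404: (1939 + w·601) / (7 + w) = 404.
Solving: w = (404·7 − 1939) / (601 − 404) = 889 / 197 ≈ 4.51.

w ≈ 4.5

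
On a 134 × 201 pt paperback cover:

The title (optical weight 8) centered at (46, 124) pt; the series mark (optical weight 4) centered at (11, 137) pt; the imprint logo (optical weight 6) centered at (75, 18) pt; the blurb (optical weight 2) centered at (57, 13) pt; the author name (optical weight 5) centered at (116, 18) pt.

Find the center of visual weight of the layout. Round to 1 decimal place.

Σw = 8 + 4 + 6 + 2 + 5 = 25.
x-moment: 8·46 + 4·11 + 6·75 + 2·57 + 5·116 = 1556; centroid 1556/25 ≈ 62.24.
y-moment: 8·124 + 4·137 + 6·18 + 2·13 + 5·18 = 1764; centroid 1764/25 ≈ 70.56.

(62.2, 70.6)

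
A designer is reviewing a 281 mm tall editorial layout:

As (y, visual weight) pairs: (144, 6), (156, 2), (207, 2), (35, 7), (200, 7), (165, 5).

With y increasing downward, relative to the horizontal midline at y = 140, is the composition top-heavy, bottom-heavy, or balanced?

balanced

Weights sum to 6 + 2 + 2 + 7 + 7 + 5 = 29.
y: (6·144 + 2·156 + 2·207 + 7·35 + 7·200 + 5·165) / 29 = 4060 / 29 ≈ 140.00
That equals the midline 140 — balanced.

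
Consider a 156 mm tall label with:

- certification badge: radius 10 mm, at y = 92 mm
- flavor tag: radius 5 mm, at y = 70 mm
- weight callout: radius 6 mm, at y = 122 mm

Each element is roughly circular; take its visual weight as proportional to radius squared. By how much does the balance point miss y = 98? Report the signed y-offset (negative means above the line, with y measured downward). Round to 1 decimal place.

Weights ∝ r²: certification badge 10² = 100, flavor tag 5² = 25, weight callout 6² = 36; Σw = 161.
y: (100·92 + 25·70 + 36·122) / 161 = 15342 / 161 ≈ 95.29
Offset from y = 98: 95.29 − 98 ≈ -2.71.

≈ -2.7 mm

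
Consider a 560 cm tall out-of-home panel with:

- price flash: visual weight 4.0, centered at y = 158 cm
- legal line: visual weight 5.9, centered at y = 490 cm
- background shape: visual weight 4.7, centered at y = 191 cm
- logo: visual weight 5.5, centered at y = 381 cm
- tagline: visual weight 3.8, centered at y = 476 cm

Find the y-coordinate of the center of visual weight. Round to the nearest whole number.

y ≈ 348

Weights sum to 4.0 + 5.9 + 4.7 + 5.5 + 3.8 = 23.9.
Σw·y = 4.0·158 + 5.9·490 + 4.7·191 + 5.5·381 + 3.8·476 = 8325.0, so ȳ = 8325.0/23.9 ≈ 348.33.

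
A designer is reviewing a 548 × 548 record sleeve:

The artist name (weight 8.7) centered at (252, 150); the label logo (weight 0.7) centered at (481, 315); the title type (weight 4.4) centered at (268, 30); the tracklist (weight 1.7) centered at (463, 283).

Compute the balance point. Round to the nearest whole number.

(290, 138)

Σw = 8.7 + 0.7 + 4.4 + 1.7 = 15.5.
x: (8.7·252 + 0.7·481 + 4.4·268 + 1.7·463) / 15.5 = 4495.4 / 15.5 ≈ 290.03
y: (8.7·150 + 0.7·315 + 4.4·30 + 1.7·283) / 15.5 = 2138.6 / 15.5 ≈ 137.97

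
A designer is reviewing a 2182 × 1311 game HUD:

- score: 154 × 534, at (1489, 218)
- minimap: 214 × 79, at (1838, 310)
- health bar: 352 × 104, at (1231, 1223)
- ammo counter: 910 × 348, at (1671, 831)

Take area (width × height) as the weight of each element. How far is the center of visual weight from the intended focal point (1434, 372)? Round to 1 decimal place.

Areas: score 154·534 = 82236, minimap 214·79 = 16906, health bar 352·104 = 36608, ammo counter 910·348 = 316680. Total weight = 452430.
Σw·x = 82236·1489 + 16906·1838 + 36608·1231 + 316680·1671 = 727759360, so x̄ = 727759360/452430 ≈ 1608.56.
Σw·y = 82236·218 + 16906·310 + 36608·1223 + 316680·831 = 331100972, so ȳ = 331100972/452430 ≈ 731.83.
From (1434, 372): dx = 174.56, dy = 359.83, so the distance is √(dx²+dy²) ≈ 399.93.

≈ 399.9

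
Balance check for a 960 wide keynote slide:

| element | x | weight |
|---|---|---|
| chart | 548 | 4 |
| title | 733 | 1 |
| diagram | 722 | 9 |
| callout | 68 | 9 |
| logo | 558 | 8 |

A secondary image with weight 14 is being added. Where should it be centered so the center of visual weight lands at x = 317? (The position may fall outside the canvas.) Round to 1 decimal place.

x ≈ -16.7

New total weight: (4 + 1 + 9 + 9 + 8) + 14 = 45.
x: target moment 45×317 = 14265; current 4·548 + 1·733 + 9·722 + 9·68 + 8·558 = 14499; the secondary image supplies -234, so x = -234/14 ≈ -16.71.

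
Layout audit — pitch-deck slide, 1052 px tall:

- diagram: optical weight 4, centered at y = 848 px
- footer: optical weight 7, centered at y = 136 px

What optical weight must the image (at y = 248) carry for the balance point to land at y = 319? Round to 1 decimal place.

Fixed elements: Σw = 4 + 7 = 11, Σw·y = 4·848 + 7·136 = 4344.
Set Σw·y/Σw = 319: (4344 + 248w) = 319·(11 + w).
So w = (319·11 − 4344)/(248 − 319) = -835/-71 ≈ 11.76.

w ≈ 11.8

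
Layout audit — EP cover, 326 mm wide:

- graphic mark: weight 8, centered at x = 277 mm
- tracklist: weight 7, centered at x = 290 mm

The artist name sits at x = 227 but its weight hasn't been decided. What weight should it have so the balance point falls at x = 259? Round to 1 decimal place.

Fixed elements: Σw = 8 + 7 = 15, Σw·x = 8·277 + 7·290 = 4246.
Balance at x = 259 requires (4246 + w·227) / (15 + w) = 259.
Solving: w = (259·15 − 4246) / (227 − 259) = -361 / -32 ≈ 11.28.

w ≈ 11.3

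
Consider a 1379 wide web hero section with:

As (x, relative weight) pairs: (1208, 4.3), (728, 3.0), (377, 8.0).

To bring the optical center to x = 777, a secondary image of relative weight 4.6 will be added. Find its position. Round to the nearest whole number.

With the secondary image, Σw becomes 4.3 + 3.0 + 8.0 + 4.6 = 19.9.
x: need Σw·x = 19.9·777 = 15462.3. Existing = 4.3·1208 + 3.0·728 + 8.0·377 = 10394.4. Remainder 5067.9 / 4.6 ≈ 1101.72.

x ≈ 1102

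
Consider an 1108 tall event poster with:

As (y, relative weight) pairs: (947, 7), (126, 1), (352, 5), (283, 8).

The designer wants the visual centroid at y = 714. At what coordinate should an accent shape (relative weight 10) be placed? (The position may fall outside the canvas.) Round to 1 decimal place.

y ≈ 1135.5

New total weight: (7 + 1 + 5 + 8) + 10 = 31.
Along y: (10779 + 10·y) / 31 = 714 (existing moment 7·947 + 1·126 + 5·352 + 8·283 = 10779) ⇒ y = (22134 − 10779) / 10 ≈ 1135.50.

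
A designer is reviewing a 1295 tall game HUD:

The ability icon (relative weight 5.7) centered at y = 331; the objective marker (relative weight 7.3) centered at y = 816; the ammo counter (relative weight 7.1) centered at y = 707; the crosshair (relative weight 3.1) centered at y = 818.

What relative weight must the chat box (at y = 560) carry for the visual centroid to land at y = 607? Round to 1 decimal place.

Known weights sum to 5.7 + 7.3 + 7.1 + 3.1 = 23.2; their moment is 5.7·331 + 7.3·816 + 7.1·707 + 3.1·818 = 15399.0.
For the centroid to hit 607: (15399.0 + w·560) / (23.2 + w) = 607.
Solving: w = (607·23.2 − 15399.0) / (560 − 607) = -1316.6 / -47 ≈ 28.01.

w ≈ 28.0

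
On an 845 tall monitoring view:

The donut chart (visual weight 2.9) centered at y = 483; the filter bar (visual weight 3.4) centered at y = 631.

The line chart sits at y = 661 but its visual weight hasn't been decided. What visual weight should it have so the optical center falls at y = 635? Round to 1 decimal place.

w ≈ 17.5

Fixed elements: Σw = 2.9 + 3.4 = 6.3, Σw·y = 2.9·483 + 3.4·631 = 3546.1.
For the centroid to hit 635: (3546.1 + w·661) / (6.3 + w) = 635.
Rearranging, w·(661 − 635) = 635·6.3 − 3546.1 = 454.4, so w ≈ 454.4/26 = 17.48.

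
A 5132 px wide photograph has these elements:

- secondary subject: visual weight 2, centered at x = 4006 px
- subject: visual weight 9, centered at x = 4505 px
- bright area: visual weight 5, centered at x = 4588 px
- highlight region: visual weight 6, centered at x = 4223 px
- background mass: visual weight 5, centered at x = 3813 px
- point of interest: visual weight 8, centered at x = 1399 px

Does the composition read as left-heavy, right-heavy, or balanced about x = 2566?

right-heavy

Σw = 2 + 9 + 5 + 6 + 5 + 8 = 35.
x: moment 127092 / weight 35 ≈ 3631.20
3631.2 vs midline 2566 → right-heavy.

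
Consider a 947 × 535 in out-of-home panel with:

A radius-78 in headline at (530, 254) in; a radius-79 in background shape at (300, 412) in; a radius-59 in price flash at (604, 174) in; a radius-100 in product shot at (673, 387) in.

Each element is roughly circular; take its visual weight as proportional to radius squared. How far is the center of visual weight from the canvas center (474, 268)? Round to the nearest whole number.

≈ 92 in

Weights ∝ r²: headline 78² = 6084, background shape 79² = 6241, price flash 59² = 3481, product shot 100² = 10000; Σw = 25806.
x: (6084·530 + 6241·300 + 3481·604 + 10000·673) / 25806 = 13929344 / 25806 ≈ 539.77
y: (6084·254 + 6241·412 + 3481·174 + 10000·387) / 25806 = 8592322 / 25806 ≈ 332.96
Relative to (474, 268): Δ = (65.77, 64.96); |Δ| = √(65.77² + 64.96²) ≈ 92.44.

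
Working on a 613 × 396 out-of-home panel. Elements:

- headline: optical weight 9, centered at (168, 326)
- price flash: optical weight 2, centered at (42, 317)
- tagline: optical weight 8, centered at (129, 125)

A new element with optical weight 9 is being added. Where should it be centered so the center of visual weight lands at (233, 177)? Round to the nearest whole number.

New total weight: (9 + 2 + 8) + 9 = 28.
x: need Σw·x = 28·233 = 6524. Existing = 9·168 + 2·42 + 8·129 = 2628. Remainder 3896 / 9 ≈ 432.89.
y: need Σw·y = 28·177 = 4956. Existing = 9·326 + 2·317 + 8·125 = 4568. Remainder 388 / 9 ≈ 43.11.

(433, 43)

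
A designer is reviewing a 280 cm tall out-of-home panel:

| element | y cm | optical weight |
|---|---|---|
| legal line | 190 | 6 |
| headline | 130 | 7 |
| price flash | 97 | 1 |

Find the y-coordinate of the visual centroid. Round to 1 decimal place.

Weights sum to 6 + 7 + 1 = 14.
y-moment: 6·190 + 7·130 + 1·97 = 2147; centroid 2147/14 ≈ 153.36.

y ≈ 153.4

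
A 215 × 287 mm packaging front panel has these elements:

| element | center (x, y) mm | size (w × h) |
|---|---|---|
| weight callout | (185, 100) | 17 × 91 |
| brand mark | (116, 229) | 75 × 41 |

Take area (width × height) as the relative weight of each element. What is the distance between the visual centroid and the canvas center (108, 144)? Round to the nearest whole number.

Areas: weight callout 17·91 = 1547, brand mark 75·41 = 3075. Total weight = 4622.
x: (1547·185 + 3075·116) / 4622 = 642895 / 4622 ≈ 139.09
y: (1547·100 + 3075·229) / 4622 = 858875 / 4622 ≈ 185.82
Relative to (108, 144): Δ = (31.09, 41.82); |Δ| = √(31.09² + 41.82²) ≈ 52.12.

≈ 52 mm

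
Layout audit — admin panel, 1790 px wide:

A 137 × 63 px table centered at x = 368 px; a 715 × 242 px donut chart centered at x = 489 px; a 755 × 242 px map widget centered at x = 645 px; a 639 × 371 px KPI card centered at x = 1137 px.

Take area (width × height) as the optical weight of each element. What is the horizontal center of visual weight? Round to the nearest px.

x ≈ 790

Areas: table 137·63 = 8631, donut chart 715·242 = 173030, map widget 755·242 = 182710, KPI card 639·371 = 237069. Total weight = 601440.
x-moment: 8631·368 + 173030·489 + 182710·645 + 237069·1137 = 475183281; centroid 475183281/601440 ≈ 790.08.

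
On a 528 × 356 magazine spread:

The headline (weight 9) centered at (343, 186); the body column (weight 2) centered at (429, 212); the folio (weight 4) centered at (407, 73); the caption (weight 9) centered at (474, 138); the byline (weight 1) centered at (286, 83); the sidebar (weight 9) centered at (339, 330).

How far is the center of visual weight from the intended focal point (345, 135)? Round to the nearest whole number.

Σw = 9 + 2 + 4 + 9 + 1 + 9 = 34.
Σw·x = 13176; x̄ = 13176/34 ≈ 387.53.
Σw·y = 6685; ȳ = 6685/34 ≈ 196.62.
Relative to (345, 135): Δ = (42.53, 61.62); |Δ| = √(42.53² + 61.62²) ≈ 74.87.

≈ 75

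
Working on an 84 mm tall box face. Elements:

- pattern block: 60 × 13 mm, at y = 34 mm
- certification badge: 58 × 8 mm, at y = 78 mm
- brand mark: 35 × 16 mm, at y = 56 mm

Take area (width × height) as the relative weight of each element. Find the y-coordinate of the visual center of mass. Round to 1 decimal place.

Areas: pattern block 60·13 = 780, certification badge 58·8 = 464, brand mark 35·16 = 560. Total weight = 1804.
y: (780·34 + 464·78 + 560·56) / 1804 = 94072 / 1804 ≈ 52.15

y ≈ 52.1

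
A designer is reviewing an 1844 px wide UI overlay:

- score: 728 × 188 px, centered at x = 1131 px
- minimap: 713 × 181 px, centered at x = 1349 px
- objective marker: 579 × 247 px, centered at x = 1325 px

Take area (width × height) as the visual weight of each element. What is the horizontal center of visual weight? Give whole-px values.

x ≈ 1268

Areas → weights: score 728·188 = 136864, minimap 713·181 = 129053, objective marker 579·247 = 143013; Σw = 408930.
Σw·x = 136864·1131 + 129053·1349 + 143013·1325 = 518377906, so x̄ = 518377906/408930 ≈ 1267.64.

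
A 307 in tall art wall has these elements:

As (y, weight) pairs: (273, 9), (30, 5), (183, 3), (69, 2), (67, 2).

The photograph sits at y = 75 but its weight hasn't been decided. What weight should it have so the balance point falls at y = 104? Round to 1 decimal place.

Fixed elements: Σw = 9 + 5 + 3 + 2 + 2 = 21, Σw·y = 9·273 + 5·30 + 3·183 + 2·69 + 2·67 = 3428.
Balance at y = 104 requires (3428 + w·75) / (21 + w) = 104.
Solving: w = (104·21 − 3428) / (75 − 104) = -1244 / -29 ≈ 42.90.

w ≈ 42.9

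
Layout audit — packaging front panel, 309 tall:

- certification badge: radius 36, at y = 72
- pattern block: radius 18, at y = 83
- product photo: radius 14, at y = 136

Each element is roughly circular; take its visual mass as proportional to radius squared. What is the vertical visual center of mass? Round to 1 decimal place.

y ≈ 80.9

Weights ∝ r²: certification badge 36² = 1296, pattern block 18² = 324, product photo 14² = 196; Σw = 1816.
y: (1296·72 + 324·83 + 196·136) / 1816 = 146860 / 1816 ≈ 80.87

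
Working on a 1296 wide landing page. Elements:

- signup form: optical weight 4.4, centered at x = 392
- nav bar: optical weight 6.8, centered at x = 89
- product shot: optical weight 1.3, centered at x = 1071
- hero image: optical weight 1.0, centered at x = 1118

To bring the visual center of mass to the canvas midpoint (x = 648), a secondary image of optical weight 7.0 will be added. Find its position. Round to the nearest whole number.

With the secondary image, Σw becomes 4.4 + 6.8 + 1.3 + 1.0 + 7.0 = 20.5.
Along x: (4840.3 + 7.0·x) / 20.5 = 648 (existing moment 4.4·392 + 6.8·89 + 1.3·1071 + 1.0·1118 = 4840.3) ⇒ x = (13284.0 − 4840.3) / 7.0 ≈ 1206.24.

x ≈ 1206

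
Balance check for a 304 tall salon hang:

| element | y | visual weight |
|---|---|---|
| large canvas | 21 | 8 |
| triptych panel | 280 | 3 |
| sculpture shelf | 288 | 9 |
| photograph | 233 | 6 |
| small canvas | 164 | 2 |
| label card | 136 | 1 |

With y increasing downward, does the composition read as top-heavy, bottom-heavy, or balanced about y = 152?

bottom-heavy

Σw = 8 + 3 + 9 + 6 + 2 + 1 = 29.
Σw·y = 5462; ȳ = 5462/29 ≈ 188.34.
188.3 vs midline 152 → bottom-heavy.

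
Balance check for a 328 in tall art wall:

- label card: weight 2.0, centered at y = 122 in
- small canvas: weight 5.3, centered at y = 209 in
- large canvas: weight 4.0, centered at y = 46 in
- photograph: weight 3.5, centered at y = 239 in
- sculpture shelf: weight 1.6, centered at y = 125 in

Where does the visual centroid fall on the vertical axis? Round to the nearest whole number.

Total weight = 2.0 + 5.3 + 4.0 + 3.5 + 1.6 = 16.4.
Σw·y = 2.0·122 + 5.3·209 + 4.0·46 + 3.5·239 + 1.6·125 = 2572.2, so ȳ = 2572.2/16.4 ≈ 156.84.

y ≈ 157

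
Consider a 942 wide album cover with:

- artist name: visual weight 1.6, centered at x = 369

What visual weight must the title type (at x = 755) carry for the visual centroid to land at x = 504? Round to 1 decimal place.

The single fixed element contributes weight 1.6, moment 1.6·369 = 590.4.
Balance at x = 504 requires (590.4 + w·755) / (1.6 + w) = 504.
Rearranging, w·(755 − 504) = 504·1.6 − 590.4 = 216.0, so w ≈ 216.0/251 = 0.86.

w ≈ 0.9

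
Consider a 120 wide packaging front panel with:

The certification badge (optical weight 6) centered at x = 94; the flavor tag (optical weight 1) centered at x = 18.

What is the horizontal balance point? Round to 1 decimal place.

x ≈ 83.1

Σw = 6 + 1 = 7.
x: (6·94 + 1·18) / 7 = 582 / 7 ≈ 83.14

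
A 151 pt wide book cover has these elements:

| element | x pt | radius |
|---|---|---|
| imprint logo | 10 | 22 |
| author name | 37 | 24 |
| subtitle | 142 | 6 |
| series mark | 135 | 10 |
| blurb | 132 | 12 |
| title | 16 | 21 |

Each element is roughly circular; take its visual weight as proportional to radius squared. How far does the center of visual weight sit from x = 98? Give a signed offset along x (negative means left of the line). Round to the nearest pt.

≈ -58 pt

Weights ∝ r²: imprint logo 22² = 484, author name 24² = 576, subtitle 6² = 36, series mark 10² = 100, blurb 12² = 144, title 21² = 441; Σw = 1781.
x: (484·10 + 576·37 + 36·142 + 100·135 + 144·132 + 441·16) / 1781 = 70828 / 1781 ≈ 39.77
Offset from x = 98: 39.77 − 98 ≈ -58.23.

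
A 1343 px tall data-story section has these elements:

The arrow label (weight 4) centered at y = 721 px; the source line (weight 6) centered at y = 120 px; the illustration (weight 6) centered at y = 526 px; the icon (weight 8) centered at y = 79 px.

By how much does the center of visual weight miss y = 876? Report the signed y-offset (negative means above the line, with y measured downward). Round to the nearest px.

≈ -568 px

Σw = 4 + 6 + 6 + 8 = 24.
y-moment: 4·721 + 6·120 + 6·526 + 8·79 = 7392; centroid 7392/24 ≈ 308.00.
Difference: 308.00 − 876 ≈ -568.00.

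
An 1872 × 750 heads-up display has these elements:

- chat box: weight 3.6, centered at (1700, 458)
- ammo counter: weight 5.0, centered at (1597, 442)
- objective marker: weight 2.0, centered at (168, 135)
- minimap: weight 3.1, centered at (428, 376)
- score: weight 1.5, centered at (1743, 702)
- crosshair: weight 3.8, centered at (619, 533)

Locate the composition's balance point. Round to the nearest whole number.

(1091, 441)

Weights sum to 3.6 + 5.0 + 2.0 + 3.1 + 1.5 + 3.8 = 19.0.
Σw·x = 3.6·1700 + 5.0·1597 + 2.0·168 + 3.1·428 + 1.5·1743 + 3.8·619 = 20734.5, so x̄ = 20734.5/19.0 ≈ 1091.29.
Σw·y = 3.6·458 + 5.0·442 + 2.0·135 + 3.1·376 + 1.5·702 + 3.8·533 = 8372.8, so ȳ = 8372.8/19.0 ≈ 440.67.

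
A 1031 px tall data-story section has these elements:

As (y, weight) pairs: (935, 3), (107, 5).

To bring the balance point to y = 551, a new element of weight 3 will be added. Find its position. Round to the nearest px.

With the new element, Σw becomes 3 + 5 + 3 = 11.
y: target moment 11×551 = 6061; current 3·935 + 5·107 = 3340; the new element supplies 2721, so y = 2721/3 ≈ 907.00.

y ≈ 907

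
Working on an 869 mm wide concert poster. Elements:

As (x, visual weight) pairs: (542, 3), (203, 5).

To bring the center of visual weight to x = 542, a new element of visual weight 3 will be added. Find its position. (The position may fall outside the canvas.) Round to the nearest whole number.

x ≈ 1107

With the new element, Σw becomes 3 + 5 + 3 = 11.
x: target moment 11×542 = 5962; current 3·542 + 5·203 = 2641; the new element supplies 3321, so x = 3321/3 ≈ 1107.00.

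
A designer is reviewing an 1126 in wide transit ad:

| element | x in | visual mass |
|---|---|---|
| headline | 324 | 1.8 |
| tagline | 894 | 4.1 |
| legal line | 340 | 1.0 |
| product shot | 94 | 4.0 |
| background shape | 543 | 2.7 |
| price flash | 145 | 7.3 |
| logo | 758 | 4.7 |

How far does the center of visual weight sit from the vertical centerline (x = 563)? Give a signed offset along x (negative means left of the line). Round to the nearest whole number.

Weights sum to 1.8 + 4.1 + 1.0 + 4.0 + 2.7 + 7.3 + 4.7 = 25.6.
Σw·x = 1.8·324 + 4.1·894 + 1.0·340 + 4.0·94 + 2.7·543 + 7.3·145 + 4.7·758 = 11051.8, so x̄ = 11051.8/25.6 ≈ 431.71.
Against x = 563, that's 431.71 − 563 = -131.29.

≈ -131 in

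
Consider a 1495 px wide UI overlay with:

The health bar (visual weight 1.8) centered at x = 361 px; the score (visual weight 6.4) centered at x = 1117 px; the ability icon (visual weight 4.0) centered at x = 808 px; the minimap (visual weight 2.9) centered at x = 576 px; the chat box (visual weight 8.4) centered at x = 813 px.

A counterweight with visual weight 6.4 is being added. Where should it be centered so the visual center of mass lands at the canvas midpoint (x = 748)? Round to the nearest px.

New total weight: (1.8 + 6.4 + 4.0 + 2.9 + 8.4) + 6.4 = 29.9.
x: target moment 29.9×748 = 22365.2; current 1.8·361 + 6.4·1117 + 4.0·808 + 2.9·576 + 8.4·813 = 19530.2; the counterweight supplies 2835.0, so x = 2835.0/6.4 ≈ 442.97.

x ≈ 443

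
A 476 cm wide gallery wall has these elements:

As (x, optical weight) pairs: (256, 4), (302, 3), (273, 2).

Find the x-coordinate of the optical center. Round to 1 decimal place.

x ≈ 275.1

Total weight = 4 + 3 + 2 = 9.
x: (4·256 + 3·302 + 2·273) / 9 = 2476 / 9 ≈ 275.11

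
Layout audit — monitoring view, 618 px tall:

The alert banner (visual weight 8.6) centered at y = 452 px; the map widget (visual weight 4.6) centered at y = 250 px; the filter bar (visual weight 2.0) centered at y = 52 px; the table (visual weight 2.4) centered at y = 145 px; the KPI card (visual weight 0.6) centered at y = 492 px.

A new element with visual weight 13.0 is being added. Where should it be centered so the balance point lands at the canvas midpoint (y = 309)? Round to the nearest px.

y ≈ 297

With the new element, Σw becomes 8.6 + 4.6 + 2.0 + 2.4 + 0.6 + 13.0 = 31.2.
y: need Σw·y = 31.2·309 = 9640.8. Existing = 8.6·452 + 4.6·250 + 2.0·52 + 2.4·145 + 0.6·492 = 5784.4. Remainder 3856.4 / 13.0 ≈ 296.65.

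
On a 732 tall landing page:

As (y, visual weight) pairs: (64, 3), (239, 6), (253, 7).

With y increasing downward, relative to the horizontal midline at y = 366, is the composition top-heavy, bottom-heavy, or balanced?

Σw = 3 + 6 + 7 = 16.
Σw·y = 3·64 + 6·239 + 7·253 = 3397, so ȳ = 3397/16 ≈ 212.31.
212.3 lies above (smaller y than) the midline 366, so the layout is top-heavy.

top-heavy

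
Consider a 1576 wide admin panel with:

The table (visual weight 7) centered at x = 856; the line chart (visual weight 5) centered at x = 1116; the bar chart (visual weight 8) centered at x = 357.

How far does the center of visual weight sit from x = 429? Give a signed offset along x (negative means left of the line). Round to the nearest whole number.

Total weight = 7 + 5 + 8 = 20.
Σw·x = 7·856 + 5·1116 + 8·357 = 14428, so x̄ = 14428/20 ≈ 721.40.
Against x = 429, that's 721.40 − 429 = 292.40.

≈ 292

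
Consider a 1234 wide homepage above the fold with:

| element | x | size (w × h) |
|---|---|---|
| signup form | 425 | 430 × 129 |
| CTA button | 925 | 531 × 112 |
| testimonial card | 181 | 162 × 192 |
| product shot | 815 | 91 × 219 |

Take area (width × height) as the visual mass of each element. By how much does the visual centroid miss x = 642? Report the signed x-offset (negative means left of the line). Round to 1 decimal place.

Areas: signup form 430·129 = 55470, CTA button 531·112 = 59472, testimonial card 162·192 = 31104, product shot 91·219 = 19929. Total weight = 165975.
x-moment: 55470·425 + 59472·925 + 31104·181 + 19929·815 = 100458309; centroid 100458309/165975 ≈ 605.26.
Difference: 605.26 − 642 ≈ -36.74.

≈ -36.7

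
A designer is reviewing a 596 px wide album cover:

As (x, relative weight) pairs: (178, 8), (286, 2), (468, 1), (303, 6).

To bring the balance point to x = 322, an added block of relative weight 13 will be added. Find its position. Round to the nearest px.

x ≈ 414

New total weight: (8 + 2 + 1 + 6) + 13 = 30.
x: need Σw·x = 30·322 = 9660. Existing = 8·178 + 2·286 + 1·468 + 6·303 = 4282. Remainder 5378 / 13 ≈ 413.69.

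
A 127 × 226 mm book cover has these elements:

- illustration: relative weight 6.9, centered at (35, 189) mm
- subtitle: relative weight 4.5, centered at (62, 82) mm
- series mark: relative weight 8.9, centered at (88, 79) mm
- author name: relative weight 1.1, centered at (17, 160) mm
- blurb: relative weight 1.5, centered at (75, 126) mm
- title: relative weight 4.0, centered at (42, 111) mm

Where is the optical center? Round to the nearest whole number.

(60, 118)

Total weight = 6.9 + 4.5 + 8.9 + 1.1 + 1.5 + 4.0 = 26.9.
x-moment: 6.9·35 + 4.5·62 + 8.9·88 + 1.1·17 + 1.5·75 + 4.0·42 = 1602.9; centroid 1602.9/26.9 ≈ 59.59.
y-moment: 6.9·189 + 4.5·82 + 8.9·79 + 1.1·160 + 1.5·126 + 4.0·111 = 3185.2; centroid 3185.2/26.9 ≈ 118.41.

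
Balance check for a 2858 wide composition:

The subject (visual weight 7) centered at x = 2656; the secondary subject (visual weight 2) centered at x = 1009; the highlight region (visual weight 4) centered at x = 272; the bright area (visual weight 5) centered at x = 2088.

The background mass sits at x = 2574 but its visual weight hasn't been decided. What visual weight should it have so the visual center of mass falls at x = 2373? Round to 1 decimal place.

Existing Σw = 18 (7 + 2 + 4 + 5); existing moment 7·2656 + 2·1009 + 4·272 + 5·2088 = 32138.
Set Σw·x/Σw = 2373: (32138 + 2574w) = 2373·(18 + w).
So w = (2373·18 − 32138)/(2574 − 2373) = 10576/201 ≈ 52.62.

w ≈ 52.6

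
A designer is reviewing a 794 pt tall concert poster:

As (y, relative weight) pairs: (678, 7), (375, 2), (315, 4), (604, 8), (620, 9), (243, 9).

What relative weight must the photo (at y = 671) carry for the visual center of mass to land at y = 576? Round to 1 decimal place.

w ≈ 32.7

Fixed elements: Σw = 7 + 2 + 4 + 8 + 9 + 9 = 39, Σw·y = 7·678 + 2·375 + 4·315 + 8·604 + 9·620 + 9·243 = 19355.
Set Σw·y/Σw = 576: (19355 + 671w) = 576·(39 + w).
Rearranging, w·(671 − 576) = 576·39 − 19355 = 3109, so w ≈ 3109/95 = 32.73.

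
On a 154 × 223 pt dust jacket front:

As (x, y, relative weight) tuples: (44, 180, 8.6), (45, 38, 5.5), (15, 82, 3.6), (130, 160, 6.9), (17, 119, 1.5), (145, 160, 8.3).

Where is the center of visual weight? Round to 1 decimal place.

Weights sum to 8.6 + 5.5 + 3.6 + 6.9 + 1.5 + 8.3 = 34.4.
Σw·x = 2805.9; x̄ = 2805.9/34.4 ≈ 81.57.
y: moment 4662.7 / weight 34.4 ≈ 135.54

(81.6, 135.5)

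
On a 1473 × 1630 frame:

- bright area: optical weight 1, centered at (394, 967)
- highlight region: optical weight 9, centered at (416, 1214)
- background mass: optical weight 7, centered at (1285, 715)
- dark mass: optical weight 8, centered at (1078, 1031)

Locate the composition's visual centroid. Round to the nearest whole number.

(870, 1006)

Σw = 1 + 9 + 7 + 8 = 25.
x: (1·394 + 9·416 + 7·1285 + 8·1078) / 25 = 21757 / 25 ≈ 870.28
y: (1·967 + 9·1214 + 7·715 + 8·1031) / 25 = 25146 / 25 ≈ 1005.84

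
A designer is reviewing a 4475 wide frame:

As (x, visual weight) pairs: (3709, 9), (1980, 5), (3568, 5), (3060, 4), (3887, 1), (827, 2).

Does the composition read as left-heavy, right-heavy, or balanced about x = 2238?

right-heavy

Σw = 9 + 5 + 5 + 4 + 1 + 2 = 26.
Σw·x = 78902; x̄ = 78902/26 ≈ 3034.69.
Since 3034.7 is right of 2238, the composition reads right-heavy.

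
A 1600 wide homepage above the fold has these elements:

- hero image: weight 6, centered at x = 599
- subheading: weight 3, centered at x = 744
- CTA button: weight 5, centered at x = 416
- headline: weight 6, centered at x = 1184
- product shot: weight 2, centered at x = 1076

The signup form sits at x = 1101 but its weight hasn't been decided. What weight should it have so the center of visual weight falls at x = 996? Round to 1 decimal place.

w ≈ 45.2

Fixed elements: Σw = 6 + 3 + 5 + 6 + 2 = 22, Σw·x = 6·599 + 3·744 + 5·416 + 6·1184 + 2·1076 = 17162.
Balance at x = 996 requires (17162 + w·1101) / (22 + w) = 996.
Solving: w = (996·22 − 17162) / (1101 − 996) = 4750 / 105 ≈ 45.24.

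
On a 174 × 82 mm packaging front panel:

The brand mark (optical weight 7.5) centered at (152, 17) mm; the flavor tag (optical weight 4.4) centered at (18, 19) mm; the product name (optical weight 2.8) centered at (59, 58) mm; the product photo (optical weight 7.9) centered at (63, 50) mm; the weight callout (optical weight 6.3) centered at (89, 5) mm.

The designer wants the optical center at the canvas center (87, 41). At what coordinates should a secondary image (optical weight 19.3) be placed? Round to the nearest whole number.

After adding the secondary image, total weight = 7.5 + 4.4 + 2.8 + 7.9 + 6.3 + 19.3 = 48.2.
x: target moment 48.2×87 = 4193.4; current 7.5·152 + 4.4·18 + 2.8·59 + 7.9·63 + 6.3·89 = 2442.8; the secondary image supplies 1750.6, so x = 1750.6/19.3 ≈ 90.70.
y: target moment 48.2×41 = 1976.2; current 7.5·17 + 4.4·19 + 2.8·58 + 7.9·50 + 6.3·5 = 800.0; the secondary image supplies 1176.2, so y = 1176.2/19.3 ≈ 60.94.

(91, 61)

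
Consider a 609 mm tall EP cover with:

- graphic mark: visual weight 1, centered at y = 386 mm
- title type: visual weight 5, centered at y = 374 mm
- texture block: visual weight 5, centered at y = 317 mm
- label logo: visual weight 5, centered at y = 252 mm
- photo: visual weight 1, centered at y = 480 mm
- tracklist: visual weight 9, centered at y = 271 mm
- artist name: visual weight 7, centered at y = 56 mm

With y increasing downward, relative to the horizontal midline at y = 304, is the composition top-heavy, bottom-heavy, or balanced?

Weights sum to 1 + 5 + 5 + 5 + 1 + 9 + 7 = 33.
y-moment: 1·386 + 5·374 + 5·317 + 5·252 + 1·480 + 9·271 + 7·56 = 8412; centroid 8412/33 ≈ 254.91.
Since 254.9 is above (smaller y than) 304, the composition reads top-heavy.

top-heavy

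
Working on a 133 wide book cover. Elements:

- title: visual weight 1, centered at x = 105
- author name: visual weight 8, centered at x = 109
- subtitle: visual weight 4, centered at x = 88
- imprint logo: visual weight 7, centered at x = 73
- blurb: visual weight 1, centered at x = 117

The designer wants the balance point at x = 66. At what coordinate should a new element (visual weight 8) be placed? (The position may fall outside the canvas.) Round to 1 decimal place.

With the new element, Σw becomes 1 + 8 + 4 + 7 + 1 + 8 = 29.
x: need Σw·x = 29·66 = 1914. Existing = 1·105 + 8·109 + 4·88 + 7·73 + 1·117 = 1957. Remainder -43 / 8 ≈ -5.38.

x ≈ -5.4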